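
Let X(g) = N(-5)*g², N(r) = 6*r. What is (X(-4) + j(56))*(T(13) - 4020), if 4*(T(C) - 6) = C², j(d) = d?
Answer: 1684022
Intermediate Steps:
X(g) = -30*g² (X(g) = (6*(-5))*g² = -30*g²)
T(C) = 6 + C²/4
(X(-4) + j(56))*(T(13) - 4020) = (-30*(-4)² + 56)*((6 + (¼)*13²) - 4020) = (-30*16 + 56)*((6 + (¼)*169) - 4020) = (-480 + 56)*((6 + 169/4) - 4020) = -424*(193/4 - 4020) = -424*(-15887/4) = 1684022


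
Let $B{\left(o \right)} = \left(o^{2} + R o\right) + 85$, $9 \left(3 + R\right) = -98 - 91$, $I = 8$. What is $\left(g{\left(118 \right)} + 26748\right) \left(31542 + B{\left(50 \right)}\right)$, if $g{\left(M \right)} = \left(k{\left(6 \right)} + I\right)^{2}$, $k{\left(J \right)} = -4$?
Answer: $881258228$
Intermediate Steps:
$R = -24$ ($R = -3 + \frac{-98 - 91}{9} = -3 + \frac{1}{9} \left(-189\right) = -3 - 21 = -24$)
$g{\left(M \right)} = 16$ ($g{\left(M \right)} = \left(-4 + 8\right)^{2} = 4^{2} = 16$)
$B{\left(o \right)} = 85 + o^{2} - 24 o$ ($B{\left(o \right)} = \left(o^{2} - 24 o\right) + 85 = 85 + o^{2} - 24 o$)
$\left(g{\left(118 \right)} + 26748\right) \left(31542 + B{\left(50 \right)}\right) = \left(16 + 26748\right) \left(31542 + \left(85 + 50^{2} - 1200\right)\right) = 26764 \left(31542 + \left(85 + 2500 - 1200\right)\right) = 26764 \left(31542 + 1385\right) = 26764 \cdot 32927 = 881258228$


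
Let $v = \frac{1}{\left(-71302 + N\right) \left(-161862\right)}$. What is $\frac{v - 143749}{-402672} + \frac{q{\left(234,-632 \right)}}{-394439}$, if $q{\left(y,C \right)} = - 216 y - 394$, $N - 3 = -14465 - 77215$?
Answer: $\frac{2036848102474726483567}{4189940270351314673184} \approx 0.48613$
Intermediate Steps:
$N = -91677$ ($N = 3 - 91680 = -91677$)
$q{\left(y,C \right)} = -394 - 216 y$
$v = \frac{1}{26380106898}$ ($v = \frac{1}{\left(-71302 - 91677\right) \left(-161862\right)} = \frac{1}{-162979} \left(- \frac{1}{161862}\right) = \left(- \frac{1}{162979}\right) \left(- \frac{1}{161862}\right) = \frac{1}{26380106898} \approx 3.7907 \cdot 10^{-11}$)
$\frac{v - 143749}{-402672} + \frac{q{\left(234,-632 \right)}}{-394439} = \frac{\frac{1}{26380106898} - 143749}{-402672} + \frac{-394 - 50544}{-394439} = \left(\frac{1}{26380106898} - 143749\right) \left(- \frac{1}{402672}\right) + \left(-394 - 50544\right) \left(- \frac{1}{394439}\right) = \left(- \frac{3792113986480601}{26380106898}\right) \left(- \frac{1}{402672}\right) - - \frac{50938}{394439} = \frac{3792113986480601}{10622530404831456} + \frac{50938}{394439} = \frac{2036848102474726483567}{4189940270351314673184}$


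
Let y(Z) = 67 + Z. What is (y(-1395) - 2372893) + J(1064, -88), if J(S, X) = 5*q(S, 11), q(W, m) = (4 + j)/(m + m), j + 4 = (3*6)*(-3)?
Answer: -26116566/11 ≈ -2.3742e+6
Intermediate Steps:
j = -58 (j = -4 + (3*6)*(-3) = -4 + 18*(-3) = -4 - 54 = -58)
q(W, m) = -27/m (q(W, m) = (4 - 58)/(m + m) = -54*1/(2*m) = -27/m)
J(S, X) = -135/11 (J(S, X) = 5*(-27/11) = -135/11)
(y(-1395) - 2372893) + J(1064, -88) = ((67 - 1395) - 2372893) - 135/11 = (-1328 - 2372893) - 135/11 = -2374221 - 135/11 = -26116566/11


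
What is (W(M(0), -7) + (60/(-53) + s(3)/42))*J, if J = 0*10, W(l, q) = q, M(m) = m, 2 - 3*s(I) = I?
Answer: 0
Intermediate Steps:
s(I) = ⅔ - I/3
J = 0
(W(M(0), -7) + (60/(-53) + s(3)/42))*J = (-7 + (60/(-53) + (⅔ - ⅓*3)/42))*0 = (-7 + (60*(-1/53) + (⅔ - 1)*(1/42)))*0 = (-7 + (-60/53 - ⅓*1/42))*0 = (-7 + (-60/53 - 1/126))*0 = (-7 - 7613/6678)*0 = -54359/6678*0 = 0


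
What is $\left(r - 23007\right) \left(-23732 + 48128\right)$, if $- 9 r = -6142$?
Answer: $- \frac{1633889572}{3} \approx -5.4463 \cdot 10^{8}$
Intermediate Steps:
$r = \frac{6142}{9}$ ($r = \left(- \frac{1}{9}\right) \left(-6142\right) = \frac{6142}{9} \approx 682.44$)
$\left(r - 23007\right) \left(-23732 + 48128\right) = \left(\frac{6142}{9} - 23007\right) \left(-23732 + 48128\right) = \left(- \frac{200921}{9}\right) 24396 = - \frac{1633889572}{3}$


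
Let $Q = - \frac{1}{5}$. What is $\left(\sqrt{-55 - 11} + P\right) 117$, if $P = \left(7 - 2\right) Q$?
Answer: $-117 + 117 i \sqrt{66} \approx -117.0 + 950.51 i$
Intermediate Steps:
$Q = - \frac{1}{5}$ ($Q = \left(-1\right) \frac{1}{5} = - \frac{1}{5} \approx -0.2$)
$P = -1$ ($P = \left(7 - 2\right) \left(- \frac{1}{5}\right) = 5 \left(- \frac{1}{5}\right) = -1$)
$\left(\sqrt{-55 - 11} + P\right) 117 = \left(\sqrt{-55 - 11} - 1\right) 117 = \left(\sqrt{-66} - 1\right) 117 = \left(i \sqrt{66} - 1\right) 117 = \left(-1 + i \sqrt{66}\right) 117 = -117 + 117 i \sqrt{66}$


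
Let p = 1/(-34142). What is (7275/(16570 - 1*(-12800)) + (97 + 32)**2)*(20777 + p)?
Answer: 23113747768510479/66850036 ≈ 3.4576e+8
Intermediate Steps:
p = -1/34142 ≈ -2.9289e-5
(7275/(16570 - 1*(-12800)) + (97 + 32)**2)*(20777 + p) = (7275/(16570 - 1*(-12800)) + (97 + 32)**2)*(20777 - 1/34142) = (7275/(16570 + 12800) + 129**2)*(709368333/34142) = (7275/29370 + 16641)*(709368333/34142) = (7275*(1/29370) + 16641)*(709368333/34142) = (485/1958 + 16641)*(709368333/34142) = (32583563/1958)*(709368333/34142) = 23113747768510479/66850036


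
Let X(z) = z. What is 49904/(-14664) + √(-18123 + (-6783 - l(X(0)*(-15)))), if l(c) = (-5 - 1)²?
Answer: -6238/1833 + I*√24942 ≈ -3.4032 + 157.93*I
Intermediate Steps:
l(c) = 36 (l(c) = (-6)² = 36)
49904/(-14664) + √(-18123 + (-6783 - l(X(0)*(-15)))) = 49904/(-14664) + √(-18123 + (-6783 - 1*36)) = 49904*(-1/14664) + √(-18123 + (-6783 - 36)) = -6238/1833 + √(-18123 - 6819) = -6238/1833 + √(-24942) = -6238/1833 + I*√24942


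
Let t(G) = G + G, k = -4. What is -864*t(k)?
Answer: 6912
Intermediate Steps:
t(G) = 2*G
-864*t(k) = -1728*(-4) = -864*(-8) = 6912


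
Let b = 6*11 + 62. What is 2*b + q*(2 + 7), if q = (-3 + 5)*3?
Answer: 310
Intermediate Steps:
q = 6 (q = 2*3 = 6)
b = 128 (b = 66 + 62 = 128)
2*b + q*(2 + 7) = 2*128 + 6*(2 + 7) = 256 + 6*9 = 256 + 54 = 310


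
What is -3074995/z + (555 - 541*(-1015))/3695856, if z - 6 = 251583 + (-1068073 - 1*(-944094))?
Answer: -80675680943/3368772744 ≈ -23.948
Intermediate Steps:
z = 127610 (z = 6 + (251583 + (-1068073 - 1*(-944094))) = 6 + (251583 + (-1068073 + 944094)) = 6 + (251583 - 123979) = 6 + 127604 = 127610)
-3074995/z + (555 - 541*(-1015))/3695856 = -3074995/127610 + (555 - 541*(-1015))/3695856 = -3074995*1/127610 + (555 + 549115)*(1/3695856) = -87857/3646 + 549670*(1/3695856) = -87857/3646 + 274835/1847928 = -80675680943/3368772744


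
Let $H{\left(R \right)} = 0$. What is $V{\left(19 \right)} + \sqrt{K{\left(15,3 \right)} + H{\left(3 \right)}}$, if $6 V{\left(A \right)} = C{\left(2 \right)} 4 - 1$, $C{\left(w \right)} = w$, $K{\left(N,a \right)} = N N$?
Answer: $\frac{97}{6} \approx 16.167$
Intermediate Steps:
$K{\left(N,a \right)} = N^{2}$
$V{\left(A \right)} = \frac{7}{6}$ ($V{\left(A \right)} = \frac{2 \cdot 4 - 1}{6} = \frac{8 - 1}{6} = \frac{1}{6} \cdot 7 = \frac{7}{6}$)
$V{\left(19 \right)} + \sqrt{K{\left(15,3 \right)} + H{\left(3 \right)}} = \frac{7}{6} + \sqrt{15^{2} + 0} = \frac{7}{6} + \sqrt{225 + 0} = \frac{7}{6} + \sqrt{225} = \frac{7}{6} + 15 = \frac{97}{6}$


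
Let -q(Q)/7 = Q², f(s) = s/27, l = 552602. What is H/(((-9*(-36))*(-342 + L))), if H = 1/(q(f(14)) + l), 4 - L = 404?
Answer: -9/1195645402448 ≈ -7.5273e-12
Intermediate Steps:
L = -400 (L = 4 - 1*404 = 4 - 404 = -400)
f(s) = s/27 (f(s) = s*(1/27) = s/27)
q(Q) = -7*Q²
H = 729/402845486 (H = 1/(-7*((1/27)*14)² + 552602) = 1/(-7*(14/27)² + 552602) = 1/(-7*196/729 + 552602) = 1/(-1372/729 + 552602) = 1/(402845486/729) = 729/402845486 ≈ 1.8096e-6)
H/(((-9*(-36))*(-342 + L))) = 729/(402845486*(((-9*(-36))*(-342 - 400)))) = 729/(402845486*((324*(-742)))) = (729/402845486)/(-240408) = (729/402845486)*(-1/240408) = -9/1195645402448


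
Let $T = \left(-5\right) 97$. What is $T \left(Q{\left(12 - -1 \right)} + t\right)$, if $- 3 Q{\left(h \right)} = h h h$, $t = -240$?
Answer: $\frac{1414745}{3} \approx 4.7158 \cdot 10^{5}$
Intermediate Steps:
$Q{\left(h \right)} = - \frac{h^{3}}{3}$ ($Q{\left(h \right)} = - \frac{h h h}{3} = - \frac{h^{2} h}{3} = - \frac{h^{3}}{3}$)
$T = -485$
$T \left(Q{\left(12 - -1 \right)} + t\right) = - 485 \left(- \frac{\left(12 - -1\right)^{3}}{3} - 240\right) = - 485 \left(- \frac{\left(12 + 1\right)^{3}}{3} - 240\right) = - 485 \left(- \frac{13^{3}}{3} - 240\right) = - 485 \left(\left(- \frac{1}{3}\right) 2197 - 240\right) = - 485 \left(- \frac{2197}{3} - 240\right) = \left(-485\right) \left(- \frac{2917}{3}\right) = \frac{1414745}{3}$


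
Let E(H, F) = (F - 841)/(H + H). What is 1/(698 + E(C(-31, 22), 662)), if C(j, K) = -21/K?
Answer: 21/16627 ≈ 0.0012630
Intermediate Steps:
E(H, F) = (-841 + F)/(2*H) (E(H, F) = (-841 + F)/((2*H)) = (-841 + F)*(1/(2*H)) = (-841 + F)/(2*H))
1/(698 + E(C(-31, 22), 662)) = 1/(698 + (-841 + 662)/(2*((-21/22)))) = 1/(698 + (½)*(-179)/(-21*1/22)) = 1/(698 + (½)*(-179)/(-21/22)) = 1/(698 + (½)*(-22/21)*(-179)) = 1/(698 + 1969/21) = 1/(16627/21) = 21/16627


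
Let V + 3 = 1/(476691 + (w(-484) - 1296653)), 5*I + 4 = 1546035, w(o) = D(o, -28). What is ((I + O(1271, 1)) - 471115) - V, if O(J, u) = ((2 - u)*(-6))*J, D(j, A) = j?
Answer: -695458435909/4102230 ≈ -1.6953e+5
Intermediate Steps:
O(J, u) = J*(-12 + 6*u) (O(J, u) = (-12 + 6*u)*J = J*(-12 + 6*u))
w(o) = o
I = 1546031/5 (I = -⅘ + (⅕)*1546035 = -⅘ + 309207 = 1546031/5 ≈ 3.0921e+5)
V = -2461339/820446 (V = -3 + 1/(476691 + (-484 - 1296653)) = -3 + 1/(476691 - 1297137) = -3 + 1/(-820446) = -3 - 1/820446 = -2461339/820446 ≈ -3.0000)
((I + O(1271, 1)) - 471115) - V = ((1546031/5 + 6*1271*(-2 + 1)) - 471115) - 1*(-2461339/820446) = ((1546031/5 + 6*1271*(-1)) - 471115) + 2461339/820446 = ((1546031/5 - 7626) - 471115) + 2461339/820446 = (1507901/5 - 471115) + 2461339/820446 = -847674/5 + 2461339/820446 = -695458435909/4102230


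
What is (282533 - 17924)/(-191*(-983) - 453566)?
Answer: -264609/265813 ≈ -0.99547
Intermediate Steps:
(282533 - 17924)/(-191*(-983) - 453566) = 264609/(187753 - 453566) = 264609/(-265813) = 264609*(-1/265813) = -264609/265813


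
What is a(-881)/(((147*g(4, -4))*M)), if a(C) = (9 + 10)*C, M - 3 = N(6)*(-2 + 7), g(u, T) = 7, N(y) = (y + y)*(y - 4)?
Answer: -16739/126567 ≈ -0.13225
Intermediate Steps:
N(y) = 2*y*(-4 + y) (N(y) = (2*y)*(-4 + y) = 2*y*(-4 + y))
M = 123 (M = 3 + (2*6*(-4 + 6))*(-2 + 7) = 3 + (2*6*2)*5 = 3 + 24*5 = 3 + 120 = 123)
a(C) = 19*C
a(-881)/(((147*g(4, -4))*M)) = (19*(-881))/(((147*7)*123)) = -16739/(1029*123) = -16739/126567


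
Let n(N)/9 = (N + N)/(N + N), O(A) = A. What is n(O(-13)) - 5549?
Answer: -5540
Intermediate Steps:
n(N) = 9 (n(N) = 9*((N + N)/(N + N)) = 9*((2*N)/((2*N))) = 9*((2*N)*(1/(2*N))) = 9*1 = 9)
n(O(-13)) - 5549 = 9 - 5549 = -5540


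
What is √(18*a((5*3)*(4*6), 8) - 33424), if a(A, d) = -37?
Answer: I*√34090 ≈ 184.63*I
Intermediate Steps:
√(18*a((5*3)*(4*6), 8) - 33424) = √(18*(-37) - 33424) = √(-666 - 33424) = √(-34090) = I*√34090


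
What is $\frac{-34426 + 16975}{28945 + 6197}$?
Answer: $- \frac{5817}{11714} \approx -0.49659$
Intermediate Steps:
$\frac{-34426 + 16975}{28945 + 6197} = - \frac{17451}{35142} = \left(-17451\right) \frac{1}{35142} = - \frac{5817}{11714}$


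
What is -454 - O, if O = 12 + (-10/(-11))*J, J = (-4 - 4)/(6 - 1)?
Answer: -5110/11 ≈ -464.55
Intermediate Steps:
J = -8/5 ≈ -1.6000
O = 116/11 (O = 12 - 10/(-11)*(-8/5) = 12 - 10*(-1/11)*(-8/5) = 12 + (10/11)*(-8/5) = 12 - 16/11 = 116/11 ≈ 10.545)
-454 - O = -454 - 1*116/11 = -454 - 116/11 = -5110/11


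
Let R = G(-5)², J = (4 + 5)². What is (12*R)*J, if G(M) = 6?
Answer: 34992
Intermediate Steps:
J = 81 (J = 9² = 81)
R = 36 (R = 6² = 36)
(12*R)*J = (12*36)*81 = 432*81 = 34992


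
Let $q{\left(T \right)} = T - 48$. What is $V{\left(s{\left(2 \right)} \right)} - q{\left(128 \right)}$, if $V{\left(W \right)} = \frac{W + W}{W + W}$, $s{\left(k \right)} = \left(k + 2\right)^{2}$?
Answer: $-79$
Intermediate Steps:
$q{\left(T \right)} = -48 + T$ ($q{\left(T \right)} = T - 48 = -48 + T$)
$s{\left(k \right)} = \left(2 + k\right)^{2}$
$V{\left(W \right)} = 1$ ($V{\left(W \right)} = \frac{2 W}{2 W} = 2 W \frac{1}{2 W} = 1$)
$V{\left(s{\left(2 \right)} \right)} - q{\left(128 \right)} = 1 - \left(-48 + 128\right) = 1 - 80 = -79$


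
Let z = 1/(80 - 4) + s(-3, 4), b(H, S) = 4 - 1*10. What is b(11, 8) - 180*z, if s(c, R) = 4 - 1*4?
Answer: -159/19 ≈ -8.3684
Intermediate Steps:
b(H, S) = -6 (b(H, S) = 4 - 10 = -6)
s(c, R) = 0 (s(c, R) = 4 - 4 = 0)
z = 1/76 (z = 1/(80 - 4) + 0 = 1/76 + 0 = 1/76 ≈ 0.013158)
b(11, 8) - 180*z = -6 - 180*1/76 = -6 - 45/19 = -159/19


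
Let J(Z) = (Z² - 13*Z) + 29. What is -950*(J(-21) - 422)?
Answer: -304950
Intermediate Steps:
J(Z) = 29 + Z² - 13*Z
-950*(J(-21) - 422) = -950*((29 + (-21)² - 13*(-21)) - 422) = -950*((29 + 441 + 273) - 422) = -950*(743 - 422) = -950*321 = -304950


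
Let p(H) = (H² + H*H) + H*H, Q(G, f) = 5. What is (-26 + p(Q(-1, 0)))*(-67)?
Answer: -3283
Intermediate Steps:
p(H) = 3*H² (p(H) = (H² + H²) + H² = 2*H² + H² = 3*H²)
(-26 + p(Q(-1, 0)))*(-67) = (-26 + 3*5²)*(-67) = (-26 + 3*25)*(-67) = (-26 + 75)*(-67) = 49*(-67) = -3283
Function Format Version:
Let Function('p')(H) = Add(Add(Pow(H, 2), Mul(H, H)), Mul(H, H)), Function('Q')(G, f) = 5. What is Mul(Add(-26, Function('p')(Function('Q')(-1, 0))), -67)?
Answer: -3283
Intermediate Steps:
Function('p')(H) = Mul(3, Pow(H, 2)) (Function('p')(H) = Add(Add(Pow(H, 2), Pow(H, 2)), Pow(H, 2)) = Add(Mul(2, Pow(H, 2)), Pow(H, 2)) = Mul(3, Pow(H, 2)))
Mul(Add(-26, Function('p')(Function('Q')(-1, 0))), -67) = Mul(Add(-26, Mul(3, Pow(5, 2))), -67) = Mul(Add(-26, Mul(3, 25)), -67) = Mul(Add(-26, 75), -67) = Mul(49, -67) = -3283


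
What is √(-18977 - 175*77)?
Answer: 2*I*√8113 ≈ 180.14*I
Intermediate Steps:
√(-18977 - 175*77) = √(-18977 - 13475) = √(-32452) = 2*I*√8113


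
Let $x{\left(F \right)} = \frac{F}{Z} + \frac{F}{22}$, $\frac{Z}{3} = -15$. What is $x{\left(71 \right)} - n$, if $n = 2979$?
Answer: $- \frac{2947577}{990} \approx -2977.4$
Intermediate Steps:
$Z = -45$ ($Z = 3 \left(-15\right) = -45$)
$x{\left(F \right)} = \frac{23 F}{990}$ ($x{\left(F \right)} = \frac{F}{-45} + \frac{F}{22} = F \left(- \frac{1}{45}\right) + F \frac{1}{22} = - \frac{F}{45} + \frac{F}{22} = \frac{23 F}{990}$)
$x{\left(71 \right)} - n = \frac{23}{990} \cdot 71 - 2979 = \frac{1633}{990} - 2979 = - \frac{2947577}{990}$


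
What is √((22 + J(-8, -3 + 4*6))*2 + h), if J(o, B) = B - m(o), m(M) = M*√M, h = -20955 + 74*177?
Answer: √(-7771 + 32*I*√2) ≈ 0.2567 + 88.154*I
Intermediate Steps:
h = -7857 (h = -20955 + 13098 = -7857)
m(M) = M^(3/2)
J(o, B) = B - o^(3/2)
√((22 + J(-8, -3 + 4*6))*2 + h) = √((22 + ((-3 + 4*6) - (-8)^(3/2)))*2 - 7857) = √((22 + ((-3 + 24) - (-16)*I*√2))*2 - 7857) = √((22 + (21 + 16*I*√2))*2 - 7857) = √((43 + 16*I*√2)*2 - 7857) = √((86 + 32*I*√2) - 7857) = √(-7771 + 32*I*√2)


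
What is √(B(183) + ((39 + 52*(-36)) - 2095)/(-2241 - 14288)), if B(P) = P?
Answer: √50061960815/16529 ≈ 13.537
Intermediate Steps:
√(B(183) + ((39 + 52*(-36)) - 2095)/(-2241 - 14288)) = √(183 + ((39 + 52*(-36)) - 2095)/(-2241 - 14288)) = √(183 + ((39 - 1872) - 2095)/(-16529)) = √(183 + (-1833 - 2095)*(-1/16529)) = √(183 - 3928*(-1/16529)) = √(183 + 3928/16529) = √(3028735/16529) = √50061960815/16529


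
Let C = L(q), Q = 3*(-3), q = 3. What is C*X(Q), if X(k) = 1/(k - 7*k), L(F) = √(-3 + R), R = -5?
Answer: I*√2/27 ≈ 0.052378*I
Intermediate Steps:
L(F) = 2*I*√2 (L(F) = √(-3 - 5) = √(-8) = 2*I*√2)
Q = -9
C = 2*I*√2 ≈ 2.8284*I
X(k) = -1/(6*k) (X(k) = 1/(-6*k) = -1/(6*k))
C*X(Q) = (2*I*√2)*(-⅙/(-9)) = (2*I*√2)*(-⅙*(-⅑)) = (2*I*√2)*(1/54) = I*√2/27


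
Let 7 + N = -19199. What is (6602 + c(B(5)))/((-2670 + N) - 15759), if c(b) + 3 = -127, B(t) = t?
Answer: -6472/37635 ≈ -0.17197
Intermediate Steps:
N = -19206 (N = -7 - 19199 = -19206)
c(b) = -130 (c(b) = -3 - 127 = -130)
(6602 + c(B(5)))/((-2670 + N) - 15759) = (6602 - 130)/((-2670 - 19206) - 15759) = 6472/(-21876 - 15759) = 6472/(-37635) = 6472*(-1/37635) = -6472/37635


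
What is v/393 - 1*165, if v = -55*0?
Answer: -165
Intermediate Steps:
v = 0
v/393 - 1*165 = 0/393 - 1*165 = 0*(1/393) - 165 = 0 - 165 = -165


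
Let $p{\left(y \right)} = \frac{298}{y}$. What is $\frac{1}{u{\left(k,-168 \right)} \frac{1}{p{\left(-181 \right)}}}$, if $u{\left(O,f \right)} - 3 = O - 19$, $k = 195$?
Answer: $- \frac{298}{32399} \approx -0.0091978$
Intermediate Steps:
$u{\left(O,f \right)} = -16 + O$ ($u{\left(O,f \right)} = 3 + \left(O - 19\right) = 3 + \left(-19 + O\right) = -16 + O$)
$\frac{1}{u{\left(k,-168 \right)} \frac{1}{p{\left(-181 \right)}}} = \frac{1}{\left(-16 + 195\right) \frac{1}{298 \frac{1}{-181}}} = \frac{1}{179 \frac{1}{298 \left(- \frac{1}{181}\right)}} = \frac{1}{179 \frac{1}{- \frac{298}{181}}} = \frac{1}{179 \left(- \frac{181}{298}\right)} = \frac{1}{- \frac{32399}{298}} = - \frac{298}{32399}$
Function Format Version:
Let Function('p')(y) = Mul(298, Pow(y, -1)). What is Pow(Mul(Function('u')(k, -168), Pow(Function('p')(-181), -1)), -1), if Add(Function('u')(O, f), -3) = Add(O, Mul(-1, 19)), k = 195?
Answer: Rational(-298, 32399) ≈ -0.0091978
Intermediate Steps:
Function('u')(O, f) = Add(-16, O) (Function('u')(O, f) = Add(3, Add(O, Mul(-1, 19))) = Add(3, Add(O, -19)) = Add(3, Add(-19, O)) = Add(-16, O))
Pow(Mul(Function('u')(k, -168), Pow(Function('p')(-181), -1)), -1) = Pow(Mul(Add(-16, 195), Pow(Mul(298, Pow(-181, -1)), -1)), -1) = Pow(Mul(179, Pow(Mul(298, Rational(-1, 181)), -1)), -1) = Pow(Mul(179, Pow(Rational(-298, 181), -1)), -1) = Pow(Mul(179, Rational(-181, 298)), -1) = Pow(Rational(-32399, 298), -1) = Rational(-298, 32399)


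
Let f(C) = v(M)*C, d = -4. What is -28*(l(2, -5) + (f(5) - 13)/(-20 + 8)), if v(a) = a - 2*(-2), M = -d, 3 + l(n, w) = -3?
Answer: 231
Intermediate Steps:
l(n, w) = -6 (l(n, w) = -3 - 3 = -6)
M = 4 (M = -1*(-4) = 4)
v(a) = 4 + a (v(a) = a + 4 = 4 + a)
f(C) = 8*C (f(C) = (4 + 4)*C = 8*C)
-28*(l(2, -5) + (f(5) - 13)/(-20 + 8)) = -28*(-6 + (8*5 - 13)/(-20 + 8)) = -28*(-6 + (40 - 13)/(-12)) = -28*(-6 + 27*(-1/12)) = -28*(-6 - 9/4) = -28*(-33/4) = 231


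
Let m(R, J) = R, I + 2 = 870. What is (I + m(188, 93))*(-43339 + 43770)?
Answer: 455136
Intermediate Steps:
I = 868 (I = -2 + 870 = 868)
(I + m(188, 93))*(-43339 + 43770) = (868 + 188)*(-43339 + 43770) = 1056*431 = 455136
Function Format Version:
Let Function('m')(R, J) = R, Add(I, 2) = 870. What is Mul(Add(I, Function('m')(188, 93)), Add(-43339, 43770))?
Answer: 455136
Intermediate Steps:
I = 868 (I = Add(-2, 870) = 868)
Mul(Add(I, Function('m')(188, 93)), Add(-43339, 43770)) = Mul(Add(868, 188), Add(-43339, 43770)) = Mul(1056, 431) = 455136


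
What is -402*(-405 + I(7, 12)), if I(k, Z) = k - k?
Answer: 162810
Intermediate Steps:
I(k, Z) = 0
-402*(-405 + I(7, 12)) = -402*(-405 + 0) = -402*(-405) = 162810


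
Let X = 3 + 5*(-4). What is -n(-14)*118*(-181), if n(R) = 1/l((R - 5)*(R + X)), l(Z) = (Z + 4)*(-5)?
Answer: -21358/2965 ≈ -7.2034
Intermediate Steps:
X = -17 (X = 3 - 20 = -17)
l(Z) = -20 - 5*Z (l(Z) = (4 + Z)*(-5) = -20 - 5*Z)
n(R) = 1/(-20 - 5*(-17 + R)*(-5 + R)) (n(R) = 1/(-20 - 5*(R - 5)*(R - 17)) = 1/(-20 - 5*(-5 + R)*(-17 + R)) = 1/(-20 - 5*(-17 + R)*(-5 + R)))
-n(-14)*118*(-181) = --1/(445 - 110*(-14) + 5*(-14)²)*118*(-181) = --1/(445 + 1540 + 5*196)*118*(-181) = --1/(445 + 1540 + 980)*118*(-181) = --1/2965*118*(-181) = --1*1/2965*118*(-181) = -(-1/2965*118)*(-181) = -(-118)*(-181)/2965 = -1*21358/2965 = -21358/2965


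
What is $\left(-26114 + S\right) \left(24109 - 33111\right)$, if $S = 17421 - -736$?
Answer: $71628914$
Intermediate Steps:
$S = 18157$ ($S = 17421 + 736 = 18157$)
$\left(-26114 + S\right) \left(24109 - 33111\right) = \left(-26114 + 18157\right) \left(24109 - 33111\right) = \left(-7957\right) \left(-9002\right) = 71628914$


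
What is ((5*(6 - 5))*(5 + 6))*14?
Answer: 770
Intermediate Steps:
((5*(6 - 5))*(5 + 6))*14 = ((5*1)*11)*14 = (5*11)*14 = 55*14 = 770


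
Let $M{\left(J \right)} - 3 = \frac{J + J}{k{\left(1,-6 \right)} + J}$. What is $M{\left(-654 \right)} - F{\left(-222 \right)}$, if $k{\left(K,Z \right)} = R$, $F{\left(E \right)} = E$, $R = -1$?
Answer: $\frac{148683}{655} \approx 227.0$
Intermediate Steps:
$k{\left(K,Z \right)} = -1$
$M{\left(J \right)} = 3 + \frac{2 J}{-1 + J}$ ($M{\left(J \right)} = 3 + \frac{J + J}{-1 + J} = 3 + \frac{2 J}{-1 + J}$)
$M{\left(-654 \right)} - F{\left(-222 \right)} = \frac{-3 + 5 \left(-654\right)}{-1 - 654} - -222 = \frac{-3 - 3270}{-655} + 222 = \left(- \frac{1}{655}\right) \left(-3273\right) + 222 = \frac{3273}{655} + 222 = \frac{148683}{655}$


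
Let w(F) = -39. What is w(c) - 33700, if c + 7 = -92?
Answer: -33739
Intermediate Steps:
c = -99 (c = -7 - 92 = -99)
w(c) - 33700 = -39 - 33700 = -33739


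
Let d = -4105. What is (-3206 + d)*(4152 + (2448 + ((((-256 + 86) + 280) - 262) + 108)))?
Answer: -47930916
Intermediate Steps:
(-3206 + d)*(4152 + (2448 + ((((-256 + 86) + 280) - 262) + 108))) = (-3206 - 4105)*(4152 + (2448 + ((((-256 + 86) + 280) - 262) + 108))) = -7311*(4152 + (2448 + (((-170 + 280) - 262) + 108))) = -7311*(4152 + (2448 + ((110 - 262) + 108))) = -7311*(4152 + (2448 + (-152 + 108))) = -7311*(4152 + (2448 - 44)) = -7311*(4152 + 2404) = -7311*6556 = -47930916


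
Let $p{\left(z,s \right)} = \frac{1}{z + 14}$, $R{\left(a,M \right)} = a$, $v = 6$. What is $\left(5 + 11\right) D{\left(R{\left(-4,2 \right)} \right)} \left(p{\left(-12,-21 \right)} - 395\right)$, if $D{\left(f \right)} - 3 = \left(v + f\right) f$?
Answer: $31560$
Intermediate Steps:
$p{\left(z,s \right)} = \frac{1}{14 + z}$
$D{\left(f \right)} = 3 + f \left(6 + f\right)$ ($D{\left(f \right)} = 3 + \left(6 + f\right) f = 3 + f \left(6 + f\right)$)
$\left(5 + 11\right) D{\left(R{\left(-4,2 \right)} \right)} \left(p{\left(-12,-21 \right)} - 395\right) = \left(5 + 11\right) \left(3 + \left(-4\right)^{2} + 6 \left(-4\right)\right) \left(\frac{1}{14 - 12} - 395\right) = 16 \left(3 + 16 - 24\right) \left(\frac{1}{2} - 395\right) = 16 \left(-5\right) \left(\frac{1}{2} - 395\right) = \left(-80\right) \left(- \frac{789}{2}\right) = 31560$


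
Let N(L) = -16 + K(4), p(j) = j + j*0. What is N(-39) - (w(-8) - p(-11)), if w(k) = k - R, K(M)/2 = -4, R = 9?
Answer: -18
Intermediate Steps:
p(j) = j (p(j) = j + 0 = j)
K(M) = -8 (K(M) = 2*(-4) = -8)
w(k) = -9 + k (w(k) = k - 1*9 = k - 9 = -9 + k)
N(L) = -24 (N(L) = -16 - 8 = -24)
N(-39) - (w(-8) - p(-11)) = -24 - ((-9 - 8) - 1*(-11)) = -24 - (-17 + 11) = -24 - 1*(-6) = -24 + 6 = -18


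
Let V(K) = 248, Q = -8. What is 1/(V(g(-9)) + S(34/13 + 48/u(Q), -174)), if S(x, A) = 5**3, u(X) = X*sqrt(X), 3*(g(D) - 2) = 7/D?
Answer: 1/373 ≈ 0.0026810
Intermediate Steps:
g(D) = 2 + 7/(3*D) (g(D) = 2 + (7/D)/3 = 2 + 7/(3*D))
u(X) = X**(3/2)
S(x, A) = 125
1/(V(g(-9)) + S(34/13 + 48/u(Q), -174)) = 1/(248 + 125) = 1/373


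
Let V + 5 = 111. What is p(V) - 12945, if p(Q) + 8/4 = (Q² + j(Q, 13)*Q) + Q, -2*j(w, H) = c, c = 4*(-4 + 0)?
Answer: -757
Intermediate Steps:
V = 106 (V = -5 + 111 = 106)
c = -16 (c = 4*(-4) = -16)
j(w, H) = 8 (j(w, H) = -½*(-16) = 8)
p(Q) = -2 + Q² + 9*Q (p(Q) = -2 + ((Q² + 8*Q) + Q) = -2 + (Q² + 9*Q) = -2 + Q² + 9*Q)
p(V) - 12945 = (-2 + 106² + 9*106) - 12945 = (-2 + 11236 + 954) - 12945 = 12188 - 12945 = -757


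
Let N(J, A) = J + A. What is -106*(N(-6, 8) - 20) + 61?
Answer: 1969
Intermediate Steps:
N(J, A) = A + J
-106*(N(-6, 8) - 20) + 61 = -106*((8 - 6) - 20) + 61 = -106*(2 - 20) + 61 = -106*(-18) + 61 = 1908 + 61 = 1969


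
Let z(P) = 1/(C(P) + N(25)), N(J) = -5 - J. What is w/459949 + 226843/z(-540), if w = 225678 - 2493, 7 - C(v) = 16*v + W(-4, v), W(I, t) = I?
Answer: 899482475314532/459949 ≈ 1.9556e+9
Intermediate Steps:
C(v) = 11 - 16*v (C(v) = 7 - (16*v - 4) = 7 - (-4 + 16*v) = 7 + (4 - 16*v) = 11 - 16*v)
w = 223185
z(P) = 1/(-19 - 16*P) (z(P) = 1/((11 - 16*P) + (-5 - 1*25)) = 1/((11 - 16*P) + (-5 - 25)) = 1/((11 - 16*P) - 30) = 1/(-19 - 16*P))
w/459949 + 226843/z(-540) = 223185/459949 + 226843/((-1/(19 + 16*(-540)))) = 223185*(1/459949) + 226843/((-1/(19 - 8640))) = 223185/459949 + 226843/((-1/(-8621))) = 223185/459949 + 226843/((-1*(-1/8621))) = 223185/459949 + 226843/(1/8621) = 223185/459949 + 226843*8621 = 223185/459949 + 1955613503 = 899482475314532/459949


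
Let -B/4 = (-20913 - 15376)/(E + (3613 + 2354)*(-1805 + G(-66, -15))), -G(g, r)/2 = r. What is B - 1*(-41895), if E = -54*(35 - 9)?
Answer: 443786425799/10592829 ≈ 41895.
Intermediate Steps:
G(g, r) = -2*r
E = -1404 (E = -54*26 = -1404)
B = -145156/10592829 (B = -4*(-20913 - 15376)/(-1404 + (3613 + 2354)*(-1805 - 2*(-15))) = -(-145156)/(-1404 + 5967*(-1805 + 30)) = -(-145156)/(-1404 + 5967*(-1775)) = -(-145156)/(-1404 - 10591425) = -(-145156)/(-10592829) = -(-145156)*(-1)/10592829 = -4*36289/10592829 = -145156/10592829 ≈ -0.013703)
B - 1*(-41895) = -145156/10592829 - 1*(-41895) = -145156/10592829 + 41895 = 443786425799/10592829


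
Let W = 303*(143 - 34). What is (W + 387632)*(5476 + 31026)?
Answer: 15354894818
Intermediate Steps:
W = 33027 (W = 303*109 = 33027)
(W + 387632)*(5476 + 31026) = (33027 + 387632)*(5476 + 31026) = 420659*36502 = 15354894818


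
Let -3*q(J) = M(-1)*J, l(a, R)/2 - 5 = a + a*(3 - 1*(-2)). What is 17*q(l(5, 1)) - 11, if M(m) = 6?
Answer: -2391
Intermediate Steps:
l(a, R) = 10 + 12*a (l(a, R) = 10 + 2*(a + a*(3 - 1*(-2))) = 10 + 2*(a + a*(3 + 2)) = 10 + 2*(a + a*5) = 10 + 2*(a + 5*a) = 10 + 2*(6*a) = 10 + 12*a)
q(J) = -2*J
17*q(l(5, 1)) - 11 = 17*(-2*(10 + 12*5)) - 11 = 17*(-2*(10 + 60)) - 11 = 17*(-2*70) - 11 = 17*(-140) - 11 = -2380 - 11 = -2391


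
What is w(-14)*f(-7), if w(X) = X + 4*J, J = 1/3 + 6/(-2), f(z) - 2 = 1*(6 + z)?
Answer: -74/3 ≈ -24.667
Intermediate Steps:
f(z) = 8 + z (f(z) = 2 + 1*(6 + z) = 2 + (6 + z) = 8 + z)
J = -8/3 (J = 1*(1/3) + 6*(-1/2) = 1/3 - 3 = -8/3 ≈ -2.6667)
w(X) = -32/3 + X (w(X) = X + 4*(-8/3) = X - 32/3 = -32/3 + X)
w(-14)*f(-7) = (-32/3 - 14)*(8 - 7) = -74/3*1 = -74/3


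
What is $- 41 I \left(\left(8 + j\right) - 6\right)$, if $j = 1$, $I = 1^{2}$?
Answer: $-123$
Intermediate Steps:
$I = 1$
$- 41 I \left(\left(8 + j\right) - 6\right) = \left(-41\right) 1 \left(\left(8 + 1\right) - 6\right) = - 41 \left(9 - 6\right) = \left(-41\right) 3 = -123$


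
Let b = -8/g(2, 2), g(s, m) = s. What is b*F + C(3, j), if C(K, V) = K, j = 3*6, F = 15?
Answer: -57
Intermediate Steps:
j = 18
b = -4 (b = -8/2 = -8*½ = -4)
b*F + C(3, j) = -4*15 + 3 = -60 + 3 = -57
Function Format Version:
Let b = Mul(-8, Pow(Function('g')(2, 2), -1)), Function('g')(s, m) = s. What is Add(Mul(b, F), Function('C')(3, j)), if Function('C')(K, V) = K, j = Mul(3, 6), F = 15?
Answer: -57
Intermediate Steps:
j = 18
b = -4 (b = Mul(-8, Pow(2, -1)) = Mul(-8, Rational(1, 2)) = -4)
Add(Mul(b, F), Function('C')(3, j)) = Add(Mul(-4, 15), 3) = Add(-60, 3) = -57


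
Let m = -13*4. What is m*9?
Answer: -468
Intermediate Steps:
m = -52
m*9 = -52*9 = -468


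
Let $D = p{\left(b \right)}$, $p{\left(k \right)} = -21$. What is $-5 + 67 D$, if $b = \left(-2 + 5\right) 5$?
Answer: $-1412$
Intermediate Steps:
$b = 15$ ($b = 3 \cdot 5 = 15$)
$D = -21$
$-5 + 67 D = -5 + 67 \left(-21\right) = -5 - 1407 = -1412$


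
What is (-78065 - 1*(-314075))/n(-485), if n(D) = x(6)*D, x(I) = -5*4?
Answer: 23601/970 ≈ 24.331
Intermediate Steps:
x(I) = -20
n(D) = -20*D
(-78065 - 1*(-314075))/n(-485) = (-78065 - 1*(-314075))/((-20*(-485))) = (-78065 + 314075)/9700 = 236010*(1/9700) = 23601/970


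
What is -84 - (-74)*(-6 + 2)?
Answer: -380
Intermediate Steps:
-84 - (-74)*(-6 + 2) = -84 - (-74)*(-4) = -84 - 74*4 = -84 - 296 = -380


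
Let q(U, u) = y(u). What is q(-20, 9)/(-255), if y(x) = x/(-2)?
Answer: 3/170 ≈ 0.017647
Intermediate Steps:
y(x) = -x/2 (y(x) = x*(-½) = -x/2)
q(U, u) = -u/2
q(-20, 9)/(-255) = -½*9/(-255) = -9/2*(-1/255) = 3/170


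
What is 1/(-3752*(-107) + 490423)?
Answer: 1/891887 ≈ 1.1212e-6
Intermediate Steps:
1/(-3752*(-107) + 490423) = 1/(401464 + 490423) = 1/891887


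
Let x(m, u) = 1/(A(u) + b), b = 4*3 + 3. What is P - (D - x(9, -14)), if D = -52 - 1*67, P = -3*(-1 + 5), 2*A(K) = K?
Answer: 857/8 ≈ 107.13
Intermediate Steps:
A(K) = K/2
P = -12 (P = -3*4 = -12)
b = 15 (b = 12 + 3 = 15)
D = -119 (D = -52 - 67 = -119)
x(m, u) = 1/(15 + u/2) (x(m, u) = 1/(u/2 + 15) = 1/(15 + u/2))
P - (D - x(9, -14)) = -12 - (-119 - 2/(30 - 14)) = -12 - (-119 - 2/16) = -12 - (-119 - 1*1/8) = -12 - (-119 - 1/8) = -12 - 1*(-953/8) = -12 + 953/8 = 857/8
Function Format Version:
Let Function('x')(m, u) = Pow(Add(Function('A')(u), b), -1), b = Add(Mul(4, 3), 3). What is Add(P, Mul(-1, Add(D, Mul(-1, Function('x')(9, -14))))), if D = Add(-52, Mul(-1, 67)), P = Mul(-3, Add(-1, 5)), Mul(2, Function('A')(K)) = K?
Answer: Rational(857, 8) ≈ 107.13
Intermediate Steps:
Function('A')(K) = Mul(Rational(1, 2), K)
P = -12 (P = Mul(-3, 4) = -12)
b = 15 (b = Add(12, 3) = 15)
D = -119 (D = Add(-52, -67) = -119)
Function('x')(m, u) = Pow(Add(15, Mul(Rational(1, 2), u)), -1) (Function('x')(m, u) = Pow(Add(Mul(Rational(1, 2), u), 15), -1) = Pow(Add(15, Mul(Rational(1, 2), u)), -1))
Add(P, Mul(-1, Add(D, Mul(-1, Function('x')(9, -14))))) = Add(-12, Mul(-1, Add(-119, Mul(-1, Mul(2, Pow(Add(30, -14), -1)))))) = Add(-12, Mul(-1, Add(-119, Mul(-1, Mul(2, Pow(16, -1)))))) = Add(-12, Mul(-1, Add(-119, Mul(-1, Mul(2, Rational(1, 16)))))) = Add(-12, Mul(-1, Add(-119, Mul(-1, Rational(1, 8))))) = Add(-12, Mul(-1, Add(-119, Rational(-1, 8)))) = Add(-12, Mul(-1, Rational(-953, 8))) = Add(-12, Rational(953, 8)) = Rational(857, 8)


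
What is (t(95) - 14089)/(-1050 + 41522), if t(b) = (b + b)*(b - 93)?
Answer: -13709/40472 ≈ -0.33873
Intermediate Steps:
t(b) = 2*b*(-93 + b) (t(b) = (2*b)*(-93 + b) = 2*b*(-93 + b))
(t(95) - 14089)/(-1050 + 41522) = (2*95*(-93 + 95) - 14089)/(-1050 + 41522) = (2*95*2 - 14089)/40472 = (380 - 14089)*(1/40472) = -13709*1/40472 = -13709/40472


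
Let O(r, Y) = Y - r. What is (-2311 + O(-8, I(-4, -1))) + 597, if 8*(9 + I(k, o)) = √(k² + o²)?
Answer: -1715 + √17/8 ≈ -1714.5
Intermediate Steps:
I(k, o) = -9 + √(k² + o²)/8
(-2311 + O(-8, I(-4, -1))) + 597 = (-2311 + ((-9 + √((-4)² + (-1)²)/8) - 1*(-8))) + 597 = (-2311 + ((-9 + √(16 + 1)/8) + 8)) + 597 = (-2311 + ((-9 + √17/8) + 8)) + 597 = (-2311 + (-1 + √17/8)) + 597 = (-2312 + √17/8) + 597 = -1715 + √17/8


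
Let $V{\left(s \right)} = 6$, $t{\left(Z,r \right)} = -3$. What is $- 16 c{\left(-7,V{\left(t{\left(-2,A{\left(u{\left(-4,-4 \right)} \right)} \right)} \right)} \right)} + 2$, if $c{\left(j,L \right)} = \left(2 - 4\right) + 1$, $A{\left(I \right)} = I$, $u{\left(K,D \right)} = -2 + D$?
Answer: $18$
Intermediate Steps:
$c{\left(j,L \right)} = -1$ ($c{\left(j,L \right)} = -2 + 1 = -1$)
$- 16 c{\left(-7,V{\left(t{\left(-2,A{\left(u{\left(-4,-4 \right)} \right)} \right)} \right)} \right)} + 2 = \left(-16\right) \left(-1\right) + 2 = 16 + 2 = 18$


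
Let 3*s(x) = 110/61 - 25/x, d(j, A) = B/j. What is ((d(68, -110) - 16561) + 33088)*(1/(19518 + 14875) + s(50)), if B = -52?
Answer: 256075395823/35665541 ≈ 7179.9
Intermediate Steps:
d(j, A) = -52/j
s(x) = 110/183 - 25/(3*x) (s(x) = (110/61 - 25/x)/3 = 110/183 - 25/(3*x))
((d(68, -110) - 16561) + 33088)*(1/(19518 + 14875) + s(50)) = ((-52/68 - 16561) + 33088)*(1/(19518 + 14875) + (5/183)*(-305 + 22*50)/50) = ((-52*1/68 - 16561) + 33088)*(1/34393 + (5/183)*(1/50)*(-305 + 1100)) = ((-13/17 - 16561) + 33088)*(1/34393 + (5/183)*(1/50)*795) = (-281550/17 + 33088)*(1/34393 + 53/122) = (280946/17)*(1822951/4195946) = 256075395823/35665541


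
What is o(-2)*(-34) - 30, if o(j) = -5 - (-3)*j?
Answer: 344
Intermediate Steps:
o(j) = -5 + 3*j
o(-2)*(-34) - 30 = (-5 + 3*(-2))*(-34) - 30 = (-5 - 6)*(-34) - 30 = -11*(-34) - 30 = 374 - 30 = 344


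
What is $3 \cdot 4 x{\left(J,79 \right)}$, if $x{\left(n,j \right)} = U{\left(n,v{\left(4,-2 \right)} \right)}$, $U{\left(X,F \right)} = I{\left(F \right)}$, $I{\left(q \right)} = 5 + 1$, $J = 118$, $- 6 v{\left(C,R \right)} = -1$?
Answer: $72$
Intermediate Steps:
$v{\left(C,R \right)} = \frac{1}{6}$ ($v{\left(C,R \right)} = \left(- \frac{1}{6}\right) \left(-1\right) = \frac{1}{6}$)
$I{\left(q \right)} = 6$
$U{\left(X,F \right)} = 6$
$x{\left(n,j \right)} = 6$
$3 \cdot 4 x{\left(J,79 \right)} = 3 \cdot 4 \cdot 6 = 12 \cdot 6 = 72$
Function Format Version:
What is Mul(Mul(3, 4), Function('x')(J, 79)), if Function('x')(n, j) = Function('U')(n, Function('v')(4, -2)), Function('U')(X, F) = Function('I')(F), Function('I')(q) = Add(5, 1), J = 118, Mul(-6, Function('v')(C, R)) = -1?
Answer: 72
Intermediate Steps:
Function('v')(C, R) = Rational(1, 6) (Function('v')(C, R) = Mul(Rational(-1, 6), -1) = Rational(1, 6))
Function('I')(q) = 6
Function('U')(X, F) = 6
Function('x')(n, j) = 6
Mul(Mul(3, 4), Function('x')(J, 79)) = Mul(Mul(3, 4), 6) = Mul(12, 6) = 72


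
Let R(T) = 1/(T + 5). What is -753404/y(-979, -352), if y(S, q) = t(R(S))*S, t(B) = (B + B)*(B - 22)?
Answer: 357368146552/20978991 ≈ 17035.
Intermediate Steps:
R(T) = 1/(5 + T)
t(B) = 2*B*(-22 + B) (t(B) = (2*B)*(-22 + B) = 2*B*(-22 + B))
y(S, q) = 2*S*(-22 + 1/(5 + S))/(5 + S) (y(S, q) = (2*(-22 + 1/(5 + S))/(5 + S))*S = 2*S*(-22 + 1/(5 + S))/(5 + S))
-753404/y(-979, -352) = -753404*(5 - 979)²/(1958*(109 + 22*(-979))) = -753404*474338/(979*(109 - 21538)) = -753404/((-2*(-979)*1/948676*(-21429))) = -753404/(-20978991/474338) = -753404*(-474338/20978991) = 357368146552/20978991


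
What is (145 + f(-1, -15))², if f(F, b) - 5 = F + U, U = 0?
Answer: 22201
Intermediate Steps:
f(F, b) = 5 + F (f(F, b) = 5 + (F + 0) = 5 + F)
(145 + f(-1, -15))² = (145 + (5 - 1))² = (145 + 4)² = 149² = 22201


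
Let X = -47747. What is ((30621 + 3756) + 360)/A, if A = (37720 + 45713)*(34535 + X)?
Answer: -11579/367438932 ≈ -3.1513e-5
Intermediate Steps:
A = -1102316796 (A = (37720 + 45713)*(34535 - 47747) = 83433*(-13212) = -1102316796)
((30621 + 3756) + 360)/A = ((30621 + 3756) + 360)/(-1102316796) = (34377 + 360)*(-1/1102316796) = 34737*(-1/1102316796) = -11579/367438932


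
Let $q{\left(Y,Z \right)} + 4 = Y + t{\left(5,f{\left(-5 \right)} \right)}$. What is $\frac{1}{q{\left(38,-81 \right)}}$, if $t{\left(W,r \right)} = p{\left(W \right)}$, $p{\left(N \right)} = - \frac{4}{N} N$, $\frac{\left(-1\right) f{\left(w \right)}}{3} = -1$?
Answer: $\frac{1}{30} \approx 0.033333$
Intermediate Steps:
$f{\left(w \right)} = 3$ ($f{\left(w \right)} = \left(-3\right) \left(-1\right) = 3$)
$p{\left(N \right)} = -4$
$t{\left(W,r \right)} = -4$
$q{\left(Y,Z \right)} = -8 + Y$ ($q{\left(Y,Z \right)} = -4 + \left(Y - 4\right) = -4 + \left(-4 + Y\right) = -8 + Y$)
$\frac{1}{q{\left(38,-81 \right)}} = \frac{1}{-8 + 38} = \frac{1}{30}$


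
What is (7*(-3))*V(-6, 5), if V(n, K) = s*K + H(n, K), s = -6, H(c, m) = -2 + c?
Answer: 798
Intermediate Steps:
V(n, K) = -2 + n - 6*K (V(n, K) = -6*K + (-2 + n) = -2 + n - 6*K)
(7*(-3))*V(-6, 5) = (7*(-3))*(-2 - 6 - 6*5) = -21*(-2 - 6 - 30) = -21*(-38) = 798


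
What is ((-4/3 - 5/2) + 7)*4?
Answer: 38/3 ≈ 12.667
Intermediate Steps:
((-4/3 - 5/2) + 7)*4 = (-23/6 + 7)*4 = (19/6)*4 = 38/3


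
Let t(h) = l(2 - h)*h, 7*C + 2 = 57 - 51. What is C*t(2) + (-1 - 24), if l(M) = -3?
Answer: -199/7 ≈ -28.429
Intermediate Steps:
C = 4/7 (C = -2/7 + (57 - 51)/7 = -2/7 + (⅐)*6 = -2/7 + 6/7 = 4/7 ≈ 0.57143)
t(h) = -3*h
C*t(2) + (-1 - 24) = 4*(-3*2)/7 + (-1 - 24) = (4/7)*(-6) - 25 = -24/7 - 25 = -199/7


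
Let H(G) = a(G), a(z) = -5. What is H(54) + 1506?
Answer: 1501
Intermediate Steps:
H(G) = -5
H(54) + 1506 = -5 + 1506 = 1501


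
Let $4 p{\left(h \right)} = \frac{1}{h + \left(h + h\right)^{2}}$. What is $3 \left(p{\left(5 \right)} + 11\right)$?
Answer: $\frac{4621}{140} \approx 33.007$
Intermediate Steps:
$p{\left(h \right)} = \frac{1}{4 \left(h + 4 h^{2}\right)}$ ($p{\left(h \right)} = \frac{1}{4 \left(h + \left(h + h\right)^{2}\right)} = \frac{1}{4 \left(h + \left(2 h\right)^{2}\right)} = \frac{1}{4 \left(h + 4 h^{2}\right)}$)
$3 \left(p{\left(5 \right)} + 11\right) = 3 \left(\frac{1}{4 \cdot 5 \left(1 + 4 \cdot 5\right)} + 11\right) = 3 \left(\frac{1}{4} \cdot \frac{1}{5} \frac{1}{1 + 20} + 11\right) = 3 \left(\frac{1}{4} \cdot \frac{1}{5} \cdot \frac{1}{21} + 11\right) = 3 \left(\frac{1}{420} + 11\right) = 3 \cdot \frac{4621}{420} = \frac{4621}{140}$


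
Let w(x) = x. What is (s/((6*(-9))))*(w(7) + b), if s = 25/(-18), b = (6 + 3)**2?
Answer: 550/243 ≈ 2.2634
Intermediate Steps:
b = 81 (b = 9**2 = 81)
s = -25/18 (s = 25*(-1/18) = -25/18 ≈ -1.3889)
(s/((6*(-9))))*(w(7) + b) = (-25/(18*(6*(-9))))*(7 + 81) = -25/18/(-54)*88 = -25/18*(-1/54)*88 = (25/972)*88 = 550/243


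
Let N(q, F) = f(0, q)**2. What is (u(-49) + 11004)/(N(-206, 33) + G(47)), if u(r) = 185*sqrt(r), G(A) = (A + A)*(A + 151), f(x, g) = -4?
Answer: 2751/4657 + 1295*I/18628 ≈ 0.59072 + 0.069519*I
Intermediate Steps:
N(q, F) = 16 (N(q, F) = (-4)**2 = 16)
G(A) = 2*A*(151 + A) (G(A) = (2*A)*(151 + A) = 2*A*(151 + A))
(u(-49) + 11004)/(N(-206, 33) + G(47)) = (185*sqrt(-49) + 11004)/(16 + 2*47*(151 + 47)) = (185*(7*I) + 11004)/(16 + 2*47*198) = (1295*I + 11004)/(16 + 18612) = (11004 + 1295*I)/18628 = (11004 + 1295*I)*(1/18628) = 2751/4657 + 1295*I/18628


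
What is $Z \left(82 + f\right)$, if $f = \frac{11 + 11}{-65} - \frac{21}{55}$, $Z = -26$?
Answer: $- \frac{23246}{11} \approx -2113.3$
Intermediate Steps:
$f = - \frac{103}{143}$ ($f = 22 \left(- \frac{1}{65}\right) - \frac{21}{55} = - \frac{22}{65} - \frac{21}{55} = - \frac{103}{143} \approx -0.72028$)
$Z \left(82 + f\right) = - 26 \left(82 - \frac{103}{143}\right) = \left(-26\right) \frac{11623}{143} = - \frac{23246}{11}$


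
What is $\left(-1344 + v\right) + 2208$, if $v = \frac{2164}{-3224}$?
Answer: $\frac{695843}{806} \approx 863.33$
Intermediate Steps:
$v = - \frac{541}{806}$ ($v = 2164 \left(- \frac{1}{3224}\right) = - \frac{541}{806} \approx -0.67122$)
$\left(-1344 + v\right) + 2208 = \left(-1344 - \frac{541}{806}\right) + 2208 = - \frac{1083805}{806} + 2208 = \frac{695843}{806}$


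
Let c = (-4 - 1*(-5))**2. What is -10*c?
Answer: -10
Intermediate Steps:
c = 1 (c = (-4 + 5)**2 = 1**2 = 1)
-10*c = -10*1 = -10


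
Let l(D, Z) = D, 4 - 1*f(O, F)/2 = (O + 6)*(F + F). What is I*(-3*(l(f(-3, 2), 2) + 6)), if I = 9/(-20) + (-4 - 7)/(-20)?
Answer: 3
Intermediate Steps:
f(O, F) = 8 - 4*F*(6 + O) (f(O, F) = 8 - 2*(O + 6)*(F + F) = 8 - 2*(6 + O)*2*F = 8 - 4*F*(6 + O))
I = ⅒ (I = 9*(-1/20) - 11*(-1/20) = -9/20 + 11/20 = ⅒ ≈ 0.10000)
I*(-3*(l(f(-3, 2), 2) + 6)) = (-3*((8 - 24*2 - 4*2*(-3)) + 6))/10 = (-3*((8 - 48 + 24) + 6))/10 = (-3*(-16 + 6))/10 = (-3*(-10))/10 = (⅒)*30 = 3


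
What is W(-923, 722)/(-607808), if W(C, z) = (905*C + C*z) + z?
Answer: 1500999/607808 ≈ 2.4695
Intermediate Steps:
W(C, z) = z + 905*C + C*z
W(-923, 722)/(-607808) = (722 + 905*(-923) - 923*722)/(-607808) = (722 - 835315 - 666406)*(-1/607808) = -1500999*(-1/607808) = 1500999/607808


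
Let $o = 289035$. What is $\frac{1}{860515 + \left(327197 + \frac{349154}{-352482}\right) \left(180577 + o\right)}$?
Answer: $\frac{13557}{2083114838037455} \approx 6.508 \cdot 10^{-12}$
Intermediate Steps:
$\frac{1}{860515 + \left(327197 + \frac{349154}{-352482}\right) \left(180577 + o\right)} = \frac{1}{860515 + \left(327197 + \frac{349154}{-352482}\right) \left(180577 + 289035\right)} = \frac{1}{860515 + \left(327197 + 349154 \left(- \frac{1}{352482}\right)\right) 469612} = \frac{1}{860515 + \left(327197 - \frac{13429}{13557}\right) 469612} = \frac{1}{860515 + \frac{4435796300}{13557} \cdot 469612} = \frac{1}{860515 + \frac{2083103172035600}{13557}} = \frac{1}{\frac{2083114838037455}{13557}} = \frac{13557}{2083114838037455}$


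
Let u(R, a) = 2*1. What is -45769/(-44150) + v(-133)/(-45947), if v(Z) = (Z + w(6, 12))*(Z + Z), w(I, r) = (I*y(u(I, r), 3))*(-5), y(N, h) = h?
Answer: -515941457/2028560050 ≈ -0.25434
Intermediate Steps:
u(R, a) = 2
w(I, r) = -15*I (w(I, r) = (I*3)*(-5) = (3*I)*(-5) = -15*I)
v(Z) = 2*Z*(-90 + Z) (v(Z) = (Z - 15*6)*(Z + Z) = (Z - 90)*(2*Z) = (-90 + Z)*(2*Z) = 2*Z*(-90 + Z))
-45769/(-44150) + v(-133)/(-45947) = -45769/(-44150) + (2*(-133)*(-90 - 133))/(-45947) = -45769*(-1/44150) + (2*(-133)*(-223))*(-1/45947) = 45769/44150 + 59318*(-1/45947) = 45769/44150 - 59318/45947 = -515941457/2028560050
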